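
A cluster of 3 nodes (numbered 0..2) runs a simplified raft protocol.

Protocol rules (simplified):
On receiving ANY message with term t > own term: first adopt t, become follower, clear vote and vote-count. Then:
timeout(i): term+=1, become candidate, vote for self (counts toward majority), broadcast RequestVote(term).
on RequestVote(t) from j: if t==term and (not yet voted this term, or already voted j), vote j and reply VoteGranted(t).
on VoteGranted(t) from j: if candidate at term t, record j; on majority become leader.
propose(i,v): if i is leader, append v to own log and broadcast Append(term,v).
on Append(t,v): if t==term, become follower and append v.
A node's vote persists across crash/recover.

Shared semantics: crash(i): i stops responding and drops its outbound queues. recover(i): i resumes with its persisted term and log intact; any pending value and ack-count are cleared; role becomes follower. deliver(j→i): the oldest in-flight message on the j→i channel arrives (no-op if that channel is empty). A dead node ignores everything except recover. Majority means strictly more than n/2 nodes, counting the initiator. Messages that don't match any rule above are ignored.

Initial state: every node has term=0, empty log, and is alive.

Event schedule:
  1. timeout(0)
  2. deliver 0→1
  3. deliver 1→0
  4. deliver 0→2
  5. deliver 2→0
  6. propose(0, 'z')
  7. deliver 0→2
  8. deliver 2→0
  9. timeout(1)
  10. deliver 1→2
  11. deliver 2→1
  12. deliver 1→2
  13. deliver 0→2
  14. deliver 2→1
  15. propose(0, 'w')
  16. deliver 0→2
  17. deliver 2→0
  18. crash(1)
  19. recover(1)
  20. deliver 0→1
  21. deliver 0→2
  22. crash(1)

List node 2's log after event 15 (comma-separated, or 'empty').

z

1. timeout(0):  <0:cand t1 ->
2. deliver 0→1:  <1:foll t1 ->
3. deliver 1→0:  <0:lead t1 ->
4. deliver 0→2:  <2:foll t1 ->
5. deliver 2→0:  nop
6. propose(0,'z'):  <0:lead t1 z>
7. deliver 0→2:  <2:foll t1 z>
8. deliver 2→0:  nop
9. timeout(1):  <1:cand t2 ->
10. deliver 1→2:  <2:foll t2 z>
11. deliver 2→1:  <1:lead t2 ->
12. deliver 1→2:  nop
13. deliver 0→2:  nop
14. deliver 2→1:  nop
15. propose(0,'w'):  <0:lead t1 z,w>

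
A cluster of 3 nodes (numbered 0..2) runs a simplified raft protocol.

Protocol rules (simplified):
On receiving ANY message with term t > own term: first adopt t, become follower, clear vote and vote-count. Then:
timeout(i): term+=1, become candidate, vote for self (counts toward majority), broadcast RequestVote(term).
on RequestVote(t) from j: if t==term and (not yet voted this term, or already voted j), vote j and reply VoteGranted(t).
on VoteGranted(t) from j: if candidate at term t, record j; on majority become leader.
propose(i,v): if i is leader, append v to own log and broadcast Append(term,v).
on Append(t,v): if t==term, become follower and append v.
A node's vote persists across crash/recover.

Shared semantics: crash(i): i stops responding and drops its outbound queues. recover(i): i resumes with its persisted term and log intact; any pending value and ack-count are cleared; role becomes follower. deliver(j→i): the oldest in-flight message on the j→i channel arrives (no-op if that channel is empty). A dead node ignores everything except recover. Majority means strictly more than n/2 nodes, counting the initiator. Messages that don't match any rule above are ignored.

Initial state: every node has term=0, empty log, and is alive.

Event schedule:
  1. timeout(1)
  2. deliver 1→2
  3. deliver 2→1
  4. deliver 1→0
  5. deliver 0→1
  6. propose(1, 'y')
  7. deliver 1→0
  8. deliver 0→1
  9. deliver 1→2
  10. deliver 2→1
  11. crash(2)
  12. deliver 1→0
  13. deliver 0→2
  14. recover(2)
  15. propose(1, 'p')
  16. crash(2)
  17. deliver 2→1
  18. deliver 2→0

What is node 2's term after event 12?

1. timeout(1):  <1:cand t1 ->
2. deliver 1→2:  <2:foll t1 ->
3. deliver 2→1:  <1:lead t1 ->
4. deliver 1→0:  <0:foll t1 ->
5. deliver 0→1:  nop
6. propose(1,'y'):  <1:lead t1 y>
7. deliver 1→0:  <0:foll t1 y>
8. deliver 0→1:  nop
9. deliver 1→2:  <2:foll t1 y>
10. deliver 2→1:  nop
11. crash(2):  <2:✗foll t1 y>
12. deliver 1→0:  nop

1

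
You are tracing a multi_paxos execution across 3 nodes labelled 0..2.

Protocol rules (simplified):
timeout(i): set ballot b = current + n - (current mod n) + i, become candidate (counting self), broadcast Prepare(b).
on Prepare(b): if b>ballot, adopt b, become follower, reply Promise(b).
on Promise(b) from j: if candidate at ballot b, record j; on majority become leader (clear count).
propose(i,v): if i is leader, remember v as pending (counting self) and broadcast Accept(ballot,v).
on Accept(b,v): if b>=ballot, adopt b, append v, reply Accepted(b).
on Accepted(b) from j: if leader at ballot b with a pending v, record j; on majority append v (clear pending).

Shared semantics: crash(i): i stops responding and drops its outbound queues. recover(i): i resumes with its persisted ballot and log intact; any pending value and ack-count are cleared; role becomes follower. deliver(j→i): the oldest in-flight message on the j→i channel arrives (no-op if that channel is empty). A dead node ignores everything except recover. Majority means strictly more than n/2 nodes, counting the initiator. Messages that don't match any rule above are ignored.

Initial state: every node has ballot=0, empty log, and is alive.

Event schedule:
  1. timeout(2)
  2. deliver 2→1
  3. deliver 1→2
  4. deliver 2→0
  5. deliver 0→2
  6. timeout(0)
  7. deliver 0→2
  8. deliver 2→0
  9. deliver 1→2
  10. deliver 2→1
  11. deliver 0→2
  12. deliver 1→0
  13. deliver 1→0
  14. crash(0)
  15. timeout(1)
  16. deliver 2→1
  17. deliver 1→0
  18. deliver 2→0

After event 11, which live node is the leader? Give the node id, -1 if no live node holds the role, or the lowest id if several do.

0

after 1 — timeout(2): n2:cand/b5/[-]
after 2 — deliver 2→1: n1:foll/b5/[-]
after 3 — deliver 1→2: n2:lead/b5/[-]
after 4 — deliver 2→0: n0:foll/b5/[-]
after 5 — deliver 0→2: ·
after 6 — timeout(0): n0:cand/b6/[-]
after 7 — deliver 0→2: n2:foll/b6/[-]
after 8 — deliver 2→0: n0:lead/b6/[-]
after 9 — deliver 1→2: ·
after 10 — deliver 2→1: ·
after 11 — deliver 0→2: ·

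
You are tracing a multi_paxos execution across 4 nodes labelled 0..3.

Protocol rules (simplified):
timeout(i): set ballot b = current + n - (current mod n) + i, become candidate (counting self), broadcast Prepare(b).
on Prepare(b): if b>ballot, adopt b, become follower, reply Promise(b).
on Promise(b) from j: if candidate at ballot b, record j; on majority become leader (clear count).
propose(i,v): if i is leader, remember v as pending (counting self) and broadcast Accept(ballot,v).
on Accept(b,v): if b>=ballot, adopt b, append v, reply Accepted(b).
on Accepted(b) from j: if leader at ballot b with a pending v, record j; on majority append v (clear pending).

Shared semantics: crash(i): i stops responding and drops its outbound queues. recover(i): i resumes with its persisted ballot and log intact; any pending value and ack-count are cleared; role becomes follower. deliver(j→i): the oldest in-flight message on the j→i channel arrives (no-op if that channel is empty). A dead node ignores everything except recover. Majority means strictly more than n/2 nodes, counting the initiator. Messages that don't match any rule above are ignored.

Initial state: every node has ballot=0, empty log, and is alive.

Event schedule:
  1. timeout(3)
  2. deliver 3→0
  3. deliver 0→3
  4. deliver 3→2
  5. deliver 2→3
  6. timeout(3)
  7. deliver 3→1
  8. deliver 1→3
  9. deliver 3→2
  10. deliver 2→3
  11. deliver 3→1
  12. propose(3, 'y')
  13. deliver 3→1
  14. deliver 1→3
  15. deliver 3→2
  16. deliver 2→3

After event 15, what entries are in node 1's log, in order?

empty

1. timeout(3):  <3:cand b7 ->
2. deliver 3→0:  <0:foll b7 ->
3. deliver 0→3:  nop
4. deliver 3→2:  <2:foll b7 ->
5. deliver 2→3:  <3:lead b7 ->
6. timeout(3):  <3:cand b11 ->
7. deliver 3→1:  <1:foll b7 ->
8. deliver 1→3:  nop
9. deliver 3→2:  <2:foll b11 ->
10. deliver 2→3:  nop
11. deliver 3→1:  <1:foll b11 ->
12. propose(3,'y'):  nop
13. deliver 3→1:  nop
14. deliver 1→3:  <3:lead b11 ->
15. deliver 3→2:  nop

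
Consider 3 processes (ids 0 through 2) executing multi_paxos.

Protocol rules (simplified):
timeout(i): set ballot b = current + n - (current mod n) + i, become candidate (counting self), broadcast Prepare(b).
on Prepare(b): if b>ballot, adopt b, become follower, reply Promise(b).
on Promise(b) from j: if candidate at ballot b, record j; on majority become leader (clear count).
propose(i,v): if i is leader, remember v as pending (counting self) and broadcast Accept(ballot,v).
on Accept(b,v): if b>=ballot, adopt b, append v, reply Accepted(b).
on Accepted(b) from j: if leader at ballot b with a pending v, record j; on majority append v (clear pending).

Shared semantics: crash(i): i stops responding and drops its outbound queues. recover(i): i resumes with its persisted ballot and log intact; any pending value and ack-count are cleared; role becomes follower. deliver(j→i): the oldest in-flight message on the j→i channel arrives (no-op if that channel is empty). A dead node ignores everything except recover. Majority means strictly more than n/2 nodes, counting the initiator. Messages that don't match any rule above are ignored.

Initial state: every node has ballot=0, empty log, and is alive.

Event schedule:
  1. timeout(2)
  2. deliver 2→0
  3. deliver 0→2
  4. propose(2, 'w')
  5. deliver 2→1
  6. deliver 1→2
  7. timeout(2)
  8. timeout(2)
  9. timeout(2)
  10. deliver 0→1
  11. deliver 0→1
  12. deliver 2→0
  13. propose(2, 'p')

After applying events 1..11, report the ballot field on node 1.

5

[1] timeout(2) → N2(cand b5 [-])
[2] deliver 2→0 → N0(foll b5 [-])
[3] deliver 0→2 → N2(lead b5 [-])
[4] propose(2,'w') → ∅
[5] deliver 2→1 → N1(foll b5 [-])
[6] deliver 1→2 → ∅
[7] timeout(2) → N2(cand b8 [-])
[8] timeout(2) → N2(cand b11 [-])
[9] timeout(2) → N2(cand b14 [-])
[10] deliver 0→1 → ∅
[11] deliver 0→1 → ∅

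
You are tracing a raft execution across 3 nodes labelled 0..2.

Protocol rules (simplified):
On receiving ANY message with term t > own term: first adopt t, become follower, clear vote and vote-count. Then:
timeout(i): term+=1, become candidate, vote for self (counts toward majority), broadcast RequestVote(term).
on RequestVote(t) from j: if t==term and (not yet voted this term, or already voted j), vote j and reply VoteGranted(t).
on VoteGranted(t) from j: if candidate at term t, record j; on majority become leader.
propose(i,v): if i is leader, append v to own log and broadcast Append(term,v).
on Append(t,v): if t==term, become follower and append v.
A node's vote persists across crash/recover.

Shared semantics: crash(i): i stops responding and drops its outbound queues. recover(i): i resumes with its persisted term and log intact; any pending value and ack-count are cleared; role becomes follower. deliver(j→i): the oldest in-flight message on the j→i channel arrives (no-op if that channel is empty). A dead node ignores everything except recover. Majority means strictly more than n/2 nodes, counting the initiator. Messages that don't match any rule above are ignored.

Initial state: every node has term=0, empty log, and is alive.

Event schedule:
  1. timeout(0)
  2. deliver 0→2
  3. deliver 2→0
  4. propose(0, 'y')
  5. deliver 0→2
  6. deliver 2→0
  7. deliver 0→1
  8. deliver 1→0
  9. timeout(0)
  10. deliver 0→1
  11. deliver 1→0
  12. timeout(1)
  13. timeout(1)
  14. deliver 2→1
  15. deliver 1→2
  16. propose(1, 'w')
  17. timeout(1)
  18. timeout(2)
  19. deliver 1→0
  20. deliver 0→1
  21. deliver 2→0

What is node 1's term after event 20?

step 1 timeout(0): 0={cand,t=1,log=-}
step 2 deliver 0→2: 2={foll,t=1,log=-}
step 3 deliver 2→0: 0={lead,t=1,log=-}
step 4 propose(0,'y'): 0={lead,t=1,log=y}
step 5 deliver 0→2: 2={foll,t=1,log=y}
step 6 deliver 2→0: —
step 7 deliver 0→1: 1={foll,t=1,log=-}
step 8 deliver 1→0: —
step 9 timeout(0): 0={cand,t=2,log=y}
step 10 deliver 0→1: 1={foll,t=1,log=y}
step 11 deliver 1→0: —
step 12 timeout(1): 1={cand,t=2,log=y}
step 13 timeout(1): 1={cand,t=3,log=y}
step 14 deliver 2→1: —
step 15 deliver 1→2: 2={foll,t=2,log=y}
step 16 propose(1,'w'): —
step 17 timeout(1): 1={cand,t=4,log=y}
step 18 timeout(2): 2={cand,t=3,log=y}
step 19 deliver 1→0: —
step 20 deliver 0→1: —

4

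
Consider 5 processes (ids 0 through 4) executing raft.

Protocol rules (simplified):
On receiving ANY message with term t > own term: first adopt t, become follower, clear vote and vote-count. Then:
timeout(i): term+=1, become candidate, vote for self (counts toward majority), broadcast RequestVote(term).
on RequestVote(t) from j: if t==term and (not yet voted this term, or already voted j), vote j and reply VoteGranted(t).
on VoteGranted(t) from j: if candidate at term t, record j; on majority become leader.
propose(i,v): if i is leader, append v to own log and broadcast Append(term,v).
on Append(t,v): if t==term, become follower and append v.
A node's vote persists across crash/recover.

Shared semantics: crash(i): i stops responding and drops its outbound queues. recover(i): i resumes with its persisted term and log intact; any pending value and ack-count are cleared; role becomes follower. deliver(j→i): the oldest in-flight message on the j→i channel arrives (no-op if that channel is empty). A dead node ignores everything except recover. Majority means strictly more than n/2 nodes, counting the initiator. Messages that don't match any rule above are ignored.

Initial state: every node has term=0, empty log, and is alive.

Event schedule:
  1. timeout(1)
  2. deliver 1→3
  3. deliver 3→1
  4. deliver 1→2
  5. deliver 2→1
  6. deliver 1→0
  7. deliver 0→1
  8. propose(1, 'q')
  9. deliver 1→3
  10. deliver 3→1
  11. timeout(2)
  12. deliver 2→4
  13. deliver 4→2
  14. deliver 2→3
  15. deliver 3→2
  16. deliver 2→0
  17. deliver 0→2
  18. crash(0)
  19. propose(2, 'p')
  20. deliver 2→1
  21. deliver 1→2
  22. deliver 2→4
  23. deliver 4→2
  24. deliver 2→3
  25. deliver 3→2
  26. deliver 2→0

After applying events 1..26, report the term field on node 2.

2

1. timeout(1):  <1:cand t1 ->
2. deliver 1→3:  <3:foll t1 ->
3. deliver 3→1:  nop
4. deliver 1→2:  <2:foll t1 ->
5. deliver 2→1:  <1:lead t1 ->
6. deliver 1→0:  <0:foll t1 ->
7. deliver 0→1:  nop
8. propose(1,'q'):  <1:lead t1 q>
9. deliver 1→3:  <3:foll t1 q>
10. deliver 3→1:  nop
11. timeout(2):  <2:cand t2 ->
12. deliver 2→4:  <4:foll t2 ->
13. deliver 4→2:  nop
14. deliver 2→3:  <3:foll t2 q>
15. deliver 3→2:  <2:lead t2 ->
16. deliver 2→0:  <0:foll t2 ->
17. deliver 0→2:  nop
18. crash(0):  <0:✗foll t2 ->
19. propose(2,'p'):  <2:lead t2 p>
20. deliver 2→1:  <1:foll t2 q>
21. deliver 1→2:  nop
22. deliver 2→4:  <4:foll t2 p>
23. deliver 4→2:  nop
24. deliver 2→3:  <3:foll t2 q,p>
25. deliver 3→2:  nop
26. deliver 2→0:  nop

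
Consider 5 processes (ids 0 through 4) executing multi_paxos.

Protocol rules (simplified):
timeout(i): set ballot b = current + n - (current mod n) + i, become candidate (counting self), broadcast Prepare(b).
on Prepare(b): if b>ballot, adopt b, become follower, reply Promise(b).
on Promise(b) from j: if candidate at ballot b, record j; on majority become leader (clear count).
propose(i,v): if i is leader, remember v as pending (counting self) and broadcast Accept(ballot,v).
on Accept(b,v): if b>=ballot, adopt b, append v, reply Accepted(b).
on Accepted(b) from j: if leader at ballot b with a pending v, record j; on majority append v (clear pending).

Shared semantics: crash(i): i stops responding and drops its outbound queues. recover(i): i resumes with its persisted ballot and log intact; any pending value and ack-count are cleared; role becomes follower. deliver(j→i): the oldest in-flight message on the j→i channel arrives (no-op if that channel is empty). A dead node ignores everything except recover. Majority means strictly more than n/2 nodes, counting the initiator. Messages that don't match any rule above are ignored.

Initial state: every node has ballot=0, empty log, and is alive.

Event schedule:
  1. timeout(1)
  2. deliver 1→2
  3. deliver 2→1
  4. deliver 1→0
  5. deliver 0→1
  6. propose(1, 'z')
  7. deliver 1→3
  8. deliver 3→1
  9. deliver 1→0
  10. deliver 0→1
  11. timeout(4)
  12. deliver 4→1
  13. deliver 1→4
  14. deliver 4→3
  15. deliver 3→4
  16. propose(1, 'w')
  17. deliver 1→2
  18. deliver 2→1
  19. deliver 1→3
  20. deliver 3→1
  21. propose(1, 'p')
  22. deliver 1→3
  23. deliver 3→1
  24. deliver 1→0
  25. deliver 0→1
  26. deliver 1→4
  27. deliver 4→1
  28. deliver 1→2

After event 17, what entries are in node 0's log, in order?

after 1 — timeout(1): n1:cand/b6/[-]
after 2 — deliver 1→2: n2:foll/b6/[-]
after 3 — deliver 2→1: ·
after 4 — deliver 1→0: n0:foll/b6/[-]
after 5 — deliver 0→1: n1:lead/b6/[-]
after 6 — propose(1,'z'): ·
after 7 — deliver 1→3: n3:foll/b6/[-]
after 8 — deliver 3→1: ·
after 9 — deliver 1→0: n0:foll/b6/[z]
after 10 — deliver 0→1: ·
after 11 — timeout(4): n4:cand/b9/[-]
after 12 — deliver 4→1: n1:foll/b9/[-]
after 13 — deliver 1→4: ·
after 14 — deliver 4→3: n3:foll/b9/[-]
after 15 — deliver 3→4: ·
after 16 — propose(1,'w'): ·
after 17 — deliver 1→2: n2:foll/b6/[z]

z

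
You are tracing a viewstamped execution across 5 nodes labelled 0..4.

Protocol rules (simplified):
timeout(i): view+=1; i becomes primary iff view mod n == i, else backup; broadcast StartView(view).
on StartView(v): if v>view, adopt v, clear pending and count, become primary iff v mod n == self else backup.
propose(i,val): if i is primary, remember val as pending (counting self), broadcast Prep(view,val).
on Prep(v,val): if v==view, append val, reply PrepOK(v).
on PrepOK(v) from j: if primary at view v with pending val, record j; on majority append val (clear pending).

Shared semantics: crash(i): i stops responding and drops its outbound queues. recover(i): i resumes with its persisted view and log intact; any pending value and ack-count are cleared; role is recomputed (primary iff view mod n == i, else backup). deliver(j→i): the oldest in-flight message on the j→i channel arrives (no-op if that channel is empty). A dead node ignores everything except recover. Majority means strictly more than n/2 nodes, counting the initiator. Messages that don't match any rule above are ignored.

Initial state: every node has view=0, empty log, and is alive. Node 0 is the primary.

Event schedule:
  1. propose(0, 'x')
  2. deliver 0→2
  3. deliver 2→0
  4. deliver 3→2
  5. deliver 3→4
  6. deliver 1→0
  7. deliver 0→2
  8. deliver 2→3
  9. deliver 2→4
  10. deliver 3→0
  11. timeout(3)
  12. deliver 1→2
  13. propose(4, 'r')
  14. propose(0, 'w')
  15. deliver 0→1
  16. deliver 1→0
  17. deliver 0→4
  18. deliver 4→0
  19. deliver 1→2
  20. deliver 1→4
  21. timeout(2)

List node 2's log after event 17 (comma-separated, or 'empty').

x

after 1 — propose(0,'x'): ·
after 2 — deliver 0→2: n2:back/v0/[x]
after 3 — deliver 2→0: ·
after 4 — deliver 3→2: ·
after 5 — deliver 3→4: ·
after 6 — deliver 1→0: ·
after 7 — deliver 0→2: ·
after 8 — deliver 2→3: ·
after 9 — deliver 2→4: ·
after 10 — deliver 3→0: ·
after 11 — timeout(3): n3:back/v1/[-]
after 12 — deliver 1→2: ·
after 13 — propose(4,'r'): ·
after 14 — propose(0,'w'): ·
after 15 — deliver 0→1: n1:back/v0/[x]
after 16 — deliver 1→0: ·
after 17 — deliver 0→4: n4:back/v0/[x]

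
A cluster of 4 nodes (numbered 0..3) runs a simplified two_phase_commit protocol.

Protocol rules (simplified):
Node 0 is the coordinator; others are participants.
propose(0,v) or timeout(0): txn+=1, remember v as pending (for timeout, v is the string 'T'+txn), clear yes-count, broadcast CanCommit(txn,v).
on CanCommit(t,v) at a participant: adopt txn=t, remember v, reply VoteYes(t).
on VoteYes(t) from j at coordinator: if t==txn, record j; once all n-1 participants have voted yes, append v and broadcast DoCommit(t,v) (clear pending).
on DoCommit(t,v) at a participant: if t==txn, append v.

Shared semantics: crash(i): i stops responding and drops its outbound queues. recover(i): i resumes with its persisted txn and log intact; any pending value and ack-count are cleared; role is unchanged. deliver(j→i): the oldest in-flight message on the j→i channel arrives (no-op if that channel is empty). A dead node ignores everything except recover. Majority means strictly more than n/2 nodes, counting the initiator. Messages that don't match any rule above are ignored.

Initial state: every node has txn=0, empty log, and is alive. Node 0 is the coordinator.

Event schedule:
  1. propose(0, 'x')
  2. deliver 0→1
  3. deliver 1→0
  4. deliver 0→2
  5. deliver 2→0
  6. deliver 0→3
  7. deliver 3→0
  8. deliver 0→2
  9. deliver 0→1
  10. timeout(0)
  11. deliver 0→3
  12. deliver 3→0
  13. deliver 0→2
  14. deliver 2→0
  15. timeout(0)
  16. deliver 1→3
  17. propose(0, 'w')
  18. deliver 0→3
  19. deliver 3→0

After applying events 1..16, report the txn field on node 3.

1

step 1 propose(0,'x'): 0={coor,t=1,log=-}
step 2 deliver 0→1: 1={part,t=1,log=-}
step 3 deliver 1→0: —
step 4 deliver 0→2: 2={part,t=1,log=-}
step 5 deliver 2→0: —
step 6 deliver 0→3: 3={part,t=1,log=-}
step 7 deliver 3→0: 0={coor,t=1,log=x}
step 8 deliver 0→2: 2={part,t=1,log=x}
step 9 deliver 0→1: 1={part,t=1,log=x}
step 10 timeout(0): 0={coor,t=2,log=x}
step 11 deliver 0→3: 3={part,t=1,log=x}
step 12 deliver 3→0: —
step 13 deliver 0→2: 2={part,t=2,log=x}
step 14 deliver 2→0: —
step 15 timeout(0): 0={coor,t=3,log=x}
step 16 deliver 1→3: —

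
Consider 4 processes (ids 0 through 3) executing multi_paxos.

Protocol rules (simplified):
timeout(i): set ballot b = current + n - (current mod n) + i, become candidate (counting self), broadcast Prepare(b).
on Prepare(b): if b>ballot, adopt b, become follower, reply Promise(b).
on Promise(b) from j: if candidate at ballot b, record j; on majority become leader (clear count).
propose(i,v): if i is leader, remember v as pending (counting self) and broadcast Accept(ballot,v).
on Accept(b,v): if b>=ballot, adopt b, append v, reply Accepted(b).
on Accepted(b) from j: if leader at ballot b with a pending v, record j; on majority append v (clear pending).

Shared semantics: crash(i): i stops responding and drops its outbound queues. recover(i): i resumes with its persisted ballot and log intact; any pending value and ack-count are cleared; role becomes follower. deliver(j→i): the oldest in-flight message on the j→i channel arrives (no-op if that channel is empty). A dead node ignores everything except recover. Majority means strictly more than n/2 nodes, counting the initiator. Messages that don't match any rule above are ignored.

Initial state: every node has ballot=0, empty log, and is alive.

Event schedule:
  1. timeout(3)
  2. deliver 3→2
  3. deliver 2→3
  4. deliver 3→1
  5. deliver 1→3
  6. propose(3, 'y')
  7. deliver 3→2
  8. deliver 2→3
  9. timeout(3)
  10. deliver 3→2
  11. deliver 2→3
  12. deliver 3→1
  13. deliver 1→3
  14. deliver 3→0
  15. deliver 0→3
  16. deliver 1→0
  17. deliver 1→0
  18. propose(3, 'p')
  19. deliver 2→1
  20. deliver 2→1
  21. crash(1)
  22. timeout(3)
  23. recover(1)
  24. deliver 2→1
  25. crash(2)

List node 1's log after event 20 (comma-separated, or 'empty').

step 1 timeout(3): 3={cand,b=7,log=-}
step 2 deliver 3→2: 2={foll,b=7,log=-}
step 3 deliver 2→3: —
step 4 deliver 3→1: 1={foll,b=7,log=-}
step 5 deliver 1→3: 3={lead,b=7,log=-}
step 6 propose(3,'y'): —
step 7 deliver 3→2: 2={foll,b=7,log=y}
step 8 deliver 2→3: —
step 9 timeout(3): 3={cand,b=11,log=-}
step 10 deliver 3→2: 2={foll,b=11,log=y}
step 11 deliver 2→3: —
step 12 deliver 3→1: 1={foll,b=7,log=y}
step 13 deliver 1→3: —
step 14 deliver 3→0: 0={foll,b=7,log=-}
step 15 deliver 0→3: —
step 16 deliver 1→0: —
step 17 deliver 1→0: —
step 18 propose(3,'p'): —
step 19 deliver 2→1: —
step 20 deliver 2→1: —

y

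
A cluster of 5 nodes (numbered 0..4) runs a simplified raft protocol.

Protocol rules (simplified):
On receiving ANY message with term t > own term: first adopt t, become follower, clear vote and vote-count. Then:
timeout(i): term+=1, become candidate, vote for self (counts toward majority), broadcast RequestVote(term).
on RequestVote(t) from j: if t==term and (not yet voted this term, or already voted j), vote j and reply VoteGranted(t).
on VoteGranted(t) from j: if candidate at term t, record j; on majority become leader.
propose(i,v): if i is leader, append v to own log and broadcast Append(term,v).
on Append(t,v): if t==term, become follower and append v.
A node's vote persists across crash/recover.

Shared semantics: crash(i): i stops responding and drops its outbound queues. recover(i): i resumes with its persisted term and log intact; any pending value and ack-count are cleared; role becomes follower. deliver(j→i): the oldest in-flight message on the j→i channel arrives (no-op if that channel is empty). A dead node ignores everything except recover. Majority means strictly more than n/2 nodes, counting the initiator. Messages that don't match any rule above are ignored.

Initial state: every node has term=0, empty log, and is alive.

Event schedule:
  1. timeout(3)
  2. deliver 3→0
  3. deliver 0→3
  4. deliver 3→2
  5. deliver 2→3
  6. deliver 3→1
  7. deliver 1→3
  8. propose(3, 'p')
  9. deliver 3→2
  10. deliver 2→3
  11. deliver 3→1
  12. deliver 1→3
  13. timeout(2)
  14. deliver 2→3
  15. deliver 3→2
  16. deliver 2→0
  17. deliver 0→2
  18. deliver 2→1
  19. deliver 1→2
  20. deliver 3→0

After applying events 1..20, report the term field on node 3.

[1] timeout(3) → N3(cand t1 [-])
[2] deliver 3→0 → N0(foll t1 [-])
[3] deliver 0→3 → ∅
[4] deliver 3→2 → N2(foll t1 [-])
[5] deliver 2→3 → N3(lead t1 [-])
[6] deliver 3→1 → N1(foll t1 [-])
[7] deliver 1→3 → ∅
[8] propose(3,'p') → N3(lead t1 [p])
[9] deliver 3→2 → N2(foll t1 [p])
[10] deliver 2→3 → ∅
[11] deliver 3→1 → N1(foll t1 [p])
[12] deliver 1→3 → ∅
[13] timeout(2) → N2(cand t2 [p])
[14] deliver 2→3 → N3(foll t2 [p])
[15] deliver 3→2 → ∅
[16] deliver 2→0 → N0(foll t2 [-])
[17] deliver 0→2 → N2(lead t2 [p])
[18] deliver 2→1 → N1(foll t2 [p])
[19] deliver 1→2 → ∅
[20] deliver 3→0 → ∅

2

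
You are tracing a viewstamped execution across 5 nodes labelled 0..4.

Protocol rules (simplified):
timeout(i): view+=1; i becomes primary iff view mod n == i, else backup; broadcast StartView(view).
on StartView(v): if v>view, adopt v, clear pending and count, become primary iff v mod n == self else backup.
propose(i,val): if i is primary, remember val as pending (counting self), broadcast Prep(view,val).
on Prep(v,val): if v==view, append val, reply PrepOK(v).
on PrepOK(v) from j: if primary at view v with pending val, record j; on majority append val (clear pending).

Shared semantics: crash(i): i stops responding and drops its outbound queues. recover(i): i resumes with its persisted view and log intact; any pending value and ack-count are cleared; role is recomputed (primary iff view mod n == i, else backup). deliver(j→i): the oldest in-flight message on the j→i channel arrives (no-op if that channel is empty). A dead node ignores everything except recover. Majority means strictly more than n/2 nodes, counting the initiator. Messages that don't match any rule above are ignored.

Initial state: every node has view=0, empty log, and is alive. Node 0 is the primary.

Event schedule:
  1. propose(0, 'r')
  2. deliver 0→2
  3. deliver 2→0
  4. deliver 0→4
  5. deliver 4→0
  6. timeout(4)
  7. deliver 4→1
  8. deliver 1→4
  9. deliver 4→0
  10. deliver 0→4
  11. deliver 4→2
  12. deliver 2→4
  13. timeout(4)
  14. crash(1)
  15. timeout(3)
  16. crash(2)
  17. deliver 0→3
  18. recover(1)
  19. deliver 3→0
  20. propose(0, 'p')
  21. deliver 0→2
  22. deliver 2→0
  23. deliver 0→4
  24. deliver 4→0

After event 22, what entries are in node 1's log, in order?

[1] propose(0,'r') → ∅
[2] deliver 0→2 → N2(back v0 [r])
[3] deliver 2→0 → ∅
[4] deliver 0→4 → N4(back v0 [r])
[5] deliver 4→0 → N0(prim v0 [r])
[6] timeout(4) → N4(back v1 [r])
[7] deliver 4→1 → N1(prim v1 [-])
[8] deliver 1→4 → ∅
[9] deliver 4→0 → N0(back v1 [r])
[10] deliver 0→4 → ∅
[11] deliver 4→2 → N2(back v1 [r])
[12] deliver 2→4 → ∅
[13] timeout(4) → N4(back v2 [r])
[14] crash(1) → N1(✗prim v1 [-])
[15] timeout(3) → N3(back v1 [-])
[16] crash(2) → N2(✗back v1 [r])
[17] deliver 0→3 → ∅
[18] recover(1) → N1(prim v1 [-])
[19] deliver 3→0 → ∅
[20] propose(0,'p') → ∅
[21] deliver 0→2 → ∅
[22] deliver 2→0 → ∅

empty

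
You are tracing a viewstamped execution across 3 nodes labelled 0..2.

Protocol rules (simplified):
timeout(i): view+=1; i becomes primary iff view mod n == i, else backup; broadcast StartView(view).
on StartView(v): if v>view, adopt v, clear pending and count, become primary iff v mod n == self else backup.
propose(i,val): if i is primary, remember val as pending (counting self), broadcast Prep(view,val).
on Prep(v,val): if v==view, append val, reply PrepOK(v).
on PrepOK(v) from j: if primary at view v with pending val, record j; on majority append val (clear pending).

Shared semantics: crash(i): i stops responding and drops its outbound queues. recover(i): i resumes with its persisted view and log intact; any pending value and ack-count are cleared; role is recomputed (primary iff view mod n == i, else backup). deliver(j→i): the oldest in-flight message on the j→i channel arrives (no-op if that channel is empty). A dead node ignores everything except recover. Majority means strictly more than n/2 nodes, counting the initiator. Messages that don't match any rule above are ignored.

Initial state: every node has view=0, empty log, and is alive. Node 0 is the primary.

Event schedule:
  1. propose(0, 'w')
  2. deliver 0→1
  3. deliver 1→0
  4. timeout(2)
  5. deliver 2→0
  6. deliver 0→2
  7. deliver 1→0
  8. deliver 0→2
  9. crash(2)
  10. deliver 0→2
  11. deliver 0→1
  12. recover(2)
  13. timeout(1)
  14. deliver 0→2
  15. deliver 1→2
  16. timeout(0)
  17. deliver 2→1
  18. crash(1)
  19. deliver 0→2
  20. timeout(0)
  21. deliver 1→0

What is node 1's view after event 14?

after 1 — propose(0,'w'): ·
after 2 — deliver 0→1: n1:back/v0/[w]
after 3 — deliver 1→0: n0:prim/v0/[w]
after 4 — timeout(2): n2:back/v1/[-]
after 5 — deliver 2→0: n0:back/v1/[w]
after 6 — deliver 0→2: ·
after 7 — deliver 1→0: ·
after 8 — deliver 0→2: ·
after 9 — crash(2): n2:✗back/v1/[-]
after 10 — deliver 0→2: ·
after 11 — deliver 0→1: ·
after 12 — recover(2): n2:back/v1/[-]
after 13 — timeout(1): n1:prim/v1/[w]
after 14 — deliver 0→2: ·

1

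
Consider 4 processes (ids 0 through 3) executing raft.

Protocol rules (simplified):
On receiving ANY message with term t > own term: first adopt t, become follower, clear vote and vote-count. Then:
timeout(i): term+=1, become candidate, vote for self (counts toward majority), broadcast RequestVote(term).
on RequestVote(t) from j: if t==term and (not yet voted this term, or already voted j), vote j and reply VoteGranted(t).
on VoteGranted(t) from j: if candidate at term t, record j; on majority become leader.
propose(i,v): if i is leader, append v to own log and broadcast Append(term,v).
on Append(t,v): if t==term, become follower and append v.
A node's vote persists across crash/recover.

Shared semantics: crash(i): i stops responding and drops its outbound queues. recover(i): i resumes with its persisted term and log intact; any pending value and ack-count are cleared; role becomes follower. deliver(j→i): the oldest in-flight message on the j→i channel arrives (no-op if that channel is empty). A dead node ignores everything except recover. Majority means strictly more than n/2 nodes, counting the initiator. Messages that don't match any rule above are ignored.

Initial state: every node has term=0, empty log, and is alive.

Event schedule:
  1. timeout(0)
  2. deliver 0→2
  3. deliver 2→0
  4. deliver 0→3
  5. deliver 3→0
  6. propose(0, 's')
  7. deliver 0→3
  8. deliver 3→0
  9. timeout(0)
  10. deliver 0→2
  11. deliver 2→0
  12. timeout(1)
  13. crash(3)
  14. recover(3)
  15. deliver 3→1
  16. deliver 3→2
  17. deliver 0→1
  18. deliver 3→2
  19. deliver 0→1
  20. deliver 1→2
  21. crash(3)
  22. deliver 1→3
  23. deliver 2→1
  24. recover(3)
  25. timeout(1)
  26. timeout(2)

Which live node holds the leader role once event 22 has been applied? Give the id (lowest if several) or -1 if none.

-1

e1 timeout(0): 0[cand,t=1,-]
e2 deliver 0→2: 2[foll,t=1,-]
e3 deliver 2→0: ·
e4 deliver 0→3: 3[foll,t=1,-]
e5 deliver 3→0: 0[lead,t=1,-]
e6 propose(0,'s'): 0[lead,t=1,s]
e7 deliver 0→3: 3[foll,t=1,s]
e8 deliver 3→0: ·
e9 timeout(0): 0[cand,t=2,s]
e10 deliver 0→2: 2[foll,t=1,s]
e11 deliver 2→0: ·
e12 timeout(1): 1[cand,t=1,-]
e13 crash(3): 3[✗foll,t=1,s]
e14 recover(3): 3[foll,t=1,s]
e15 deliver 3→1: ·
e16 deliver 3→2: ·
e17 deliver 0→1: ·
e18 deliver 3→2: ·
e19 deliver 0→1: 1[foll,t=1,s]
e20 deliver 1→2: ·
e21 crash(3): 3[✗foll,t=1,s]
e22 deliver 1→3: ·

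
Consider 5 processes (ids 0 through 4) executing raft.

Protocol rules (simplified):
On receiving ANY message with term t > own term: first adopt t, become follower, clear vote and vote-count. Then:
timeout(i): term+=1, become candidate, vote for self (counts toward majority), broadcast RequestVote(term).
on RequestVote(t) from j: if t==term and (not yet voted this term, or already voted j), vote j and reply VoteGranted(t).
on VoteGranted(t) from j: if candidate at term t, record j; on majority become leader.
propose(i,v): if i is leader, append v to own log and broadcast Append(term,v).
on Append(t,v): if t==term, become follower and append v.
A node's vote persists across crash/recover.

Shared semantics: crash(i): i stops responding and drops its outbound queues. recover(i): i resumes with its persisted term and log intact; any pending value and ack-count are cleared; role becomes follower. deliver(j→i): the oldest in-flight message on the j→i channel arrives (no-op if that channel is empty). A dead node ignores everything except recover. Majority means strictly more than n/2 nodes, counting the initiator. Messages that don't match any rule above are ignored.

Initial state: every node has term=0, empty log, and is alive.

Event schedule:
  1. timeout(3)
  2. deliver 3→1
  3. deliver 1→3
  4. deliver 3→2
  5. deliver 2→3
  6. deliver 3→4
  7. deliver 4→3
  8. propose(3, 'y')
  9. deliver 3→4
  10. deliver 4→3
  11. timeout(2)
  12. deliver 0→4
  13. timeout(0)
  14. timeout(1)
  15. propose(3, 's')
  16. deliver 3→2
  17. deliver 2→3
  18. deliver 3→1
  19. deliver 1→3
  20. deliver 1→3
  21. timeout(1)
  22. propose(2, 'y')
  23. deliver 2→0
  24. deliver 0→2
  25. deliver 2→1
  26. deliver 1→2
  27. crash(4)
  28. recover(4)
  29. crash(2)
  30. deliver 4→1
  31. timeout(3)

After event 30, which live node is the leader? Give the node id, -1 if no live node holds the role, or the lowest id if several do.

after 1 — timeout(3): n3:cand/t1/[-]
after 2 — deliver 3→1: n1:foll/t1/[-]
after 3 — deliver 1→3: ·
after 4 — deliver 3→2: n2:foll/t1/[-]
after 5 — deliver 2→3: n3:lead/t1/[-]
after 6 — deliver 3→4: n4:foll/t1/[-]
after 7 — deliver 4→3: ·
after 8 — propose(3,'y'): n3:lead/t1/[y]
after 9 — deliver 3→4: n4:foll/t1/[y]
after 10 — deliver 4→3: ·
after 11 — timeout(2): n2:cand/t2/[-]
after 12 — deliver 0→4: ·
after 13 — timeout(0): n0:cand/t1/[-]
after 14 — timeout(1): n1:cand/t2/[-]
after 15 — propose(3,'s'): n3:lead/t1/[y,s]
after 16 — deliver 3→2: ·
after 17 — deliver 2→3: n3:foll/t2/[y,s]
after 18 — deliver 3→1: ·
after 19 — deliver 1→3: ·
after 20 — deliver 1→3: ·
after 21 — timeout(1): n1:cand/t3/[-]
after 22 — propose(2,'y'): ·
after 23 — deliver 2→0: n0:foll/t2/[-]
after 24 — deliver 0→2: ·
after 25 — deliver 2→1: ·
after 26 — deliver 1→2: ·
after 27 — crash(4): n4:✗foll/t1/[y]
after 28 — recover(4): n4:foll/t1/[y]
after 29 — crash(2): n2:✗cand/t2/[-]
after 30 — deliver 4→1: ·

-1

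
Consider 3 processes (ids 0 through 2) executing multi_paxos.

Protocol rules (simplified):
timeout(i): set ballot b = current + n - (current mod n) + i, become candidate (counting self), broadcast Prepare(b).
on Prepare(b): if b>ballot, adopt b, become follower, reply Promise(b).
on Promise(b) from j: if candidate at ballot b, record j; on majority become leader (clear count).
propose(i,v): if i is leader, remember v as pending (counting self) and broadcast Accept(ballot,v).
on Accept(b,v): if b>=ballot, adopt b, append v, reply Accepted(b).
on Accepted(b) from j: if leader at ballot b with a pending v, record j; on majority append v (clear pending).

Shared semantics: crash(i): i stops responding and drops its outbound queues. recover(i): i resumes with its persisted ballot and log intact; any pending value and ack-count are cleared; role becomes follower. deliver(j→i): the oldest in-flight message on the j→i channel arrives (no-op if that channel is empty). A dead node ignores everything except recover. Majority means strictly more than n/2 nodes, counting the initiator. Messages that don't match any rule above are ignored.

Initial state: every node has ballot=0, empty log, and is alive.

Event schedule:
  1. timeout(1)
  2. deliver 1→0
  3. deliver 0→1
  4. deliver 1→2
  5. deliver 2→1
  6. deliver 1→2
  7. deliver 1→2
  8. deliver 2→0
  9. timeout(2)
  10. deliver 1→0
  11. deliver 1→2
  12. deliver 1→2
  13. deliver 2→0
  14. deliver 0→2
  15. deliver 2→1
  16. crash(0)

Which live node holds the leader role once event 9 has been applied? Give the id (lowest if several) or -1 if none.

1

1. timeout(1):  <1:cand b4 ->
2. deliver 1→0:  <0:foll b4 ->
3. deliver 0→1:  <1:lead b4 ->
4. deliver 1→2:  <2:foll b4 ->
5. deliver 2→1:  nop
6. deliver 1→2:  nop
7. deliver 1→2:  nop
8. deliver 2→0:  nop
9. timeout(2):  <2:cand b8 ->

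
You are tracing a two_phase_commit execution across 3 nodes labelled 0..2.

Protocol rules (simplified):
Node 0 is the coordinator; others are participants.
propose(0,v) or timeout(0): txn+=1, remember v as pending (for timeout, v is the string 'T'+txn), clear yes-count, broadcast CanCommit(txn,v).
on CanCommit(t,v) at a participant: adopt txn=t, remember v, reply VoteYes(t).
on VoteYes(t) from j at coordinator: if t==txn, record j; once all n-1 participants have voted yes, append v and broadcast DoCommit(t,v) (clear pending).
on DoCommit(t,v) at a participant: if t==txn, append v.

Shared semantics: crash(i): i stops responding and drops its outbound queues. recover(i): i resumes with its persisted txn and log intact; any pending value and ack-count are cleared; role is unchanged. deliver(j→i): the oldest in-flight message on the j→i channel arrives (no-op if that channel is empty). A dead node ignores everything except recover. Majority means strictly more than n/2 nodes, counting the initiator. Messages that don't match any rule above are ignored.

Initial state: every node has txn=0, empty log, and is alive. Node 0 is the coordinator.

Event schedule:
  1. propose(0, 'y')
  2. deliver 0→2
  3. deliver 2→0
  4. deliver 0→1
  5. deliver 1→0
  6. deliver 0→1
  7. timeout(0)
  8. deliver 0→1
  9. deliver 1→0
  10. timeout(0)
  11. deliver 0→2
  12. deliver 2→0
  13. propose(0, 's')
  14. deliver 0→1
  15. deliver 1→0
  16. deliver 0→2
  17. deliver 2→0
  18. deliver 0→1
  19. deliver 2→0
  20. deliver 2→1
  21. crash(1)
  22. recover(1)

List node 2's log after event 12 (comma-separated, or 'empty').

step 1 propose(0,'y'): 0={coor,t=1,log=-}
step 2 deliver 0→2: 2={part,t=1,log=-}
step 3 deliver 2→0: —
step 4 deliver 0→1: 1={part,t=1,log=-}
step 5 deliver 1→0: 0={coor,t=1,log=y}
step 6 deliver 0→1: 1={part,t=1,log=y}
step 7 timeout(0): 0={coor,t=2,log=y}
step 8 deliver 0→1: 1={part,t=2,log=y}
step 9 deliver 1→0: —
step 10 timeout(0): 0={coor,t=3,log=y}
step 11 deliver 0→2: 2={part,t=1,log=y}
step 12 deliver 2→0: —

y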